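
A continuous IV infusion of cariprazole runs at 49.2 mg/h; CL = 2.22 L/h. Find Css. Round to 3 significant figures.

22.2 mg/L

Css = infusion rate / CL = 49.2 / 2.22 ≈ 22.2 mg/L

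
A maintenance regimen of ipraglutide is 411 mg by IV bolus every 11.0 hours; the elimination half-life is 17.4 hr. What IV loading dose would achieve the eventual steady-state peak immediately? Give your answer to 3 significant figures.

k = ln 2 / 17.4 = 0.03984 hr⁻¹
Accumulation ratio R = 1 / (1 − e^(−kτ)) = 1 / (1 − e^(−0.03984×11.0)) = 1 / (1 − 0.6452) = 2.818
Loading dose = maintenance dose × R = 411 × 2.818 ≈ 1160 mg

1160 mg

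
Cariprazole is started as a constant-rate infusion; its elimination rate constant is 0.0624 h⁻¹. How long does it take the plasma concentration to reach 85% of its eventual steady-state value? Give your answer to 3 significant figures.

f = 1 − e^(−kt)  ⇒  t = −ln(1 − f) / k
t = −ln(1 − 0.85) / 0.06240 = 1.897 / 0.06240 ≈ 30.4 hours

30.4 hours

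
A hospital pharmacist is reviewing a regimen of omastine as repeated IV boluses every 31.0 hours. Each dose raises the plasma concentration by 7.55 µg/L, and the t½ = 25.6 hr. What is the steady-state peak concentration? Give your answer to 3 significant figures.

k = ln 2 / 25.6 = 0.02708 hr⁻¹
Fraction remaining after one interval: e^(−kτ) = e^(−0.02708 × 31.0) = 0.4320
R = 1 / (1 − 0.4320) = 1.761
Css,max = 7.55 × 1.761 ≈ 13.3 µg/L

13.3 µg/L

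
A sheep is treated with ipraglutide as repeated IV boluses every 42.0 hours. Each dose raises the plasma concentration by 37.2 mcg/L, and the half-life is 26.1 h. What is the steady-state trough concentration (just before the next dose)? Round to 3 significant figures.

k = ln 2 / 26.1 = 0.02656 h⁻¹
Fraction remaining after one interval: e^(−kτ) = e^(−0.02656 × 42.0) = 0.3278
R = 1 / (1 − 0.3278) = 1.488
Css,max = 37.2 × 1.488 = 55.34 mcg/L
Css,min = Css,max × e^(−kτ) = 55.34 × 0.3278 ≈ 18.1 mcg/L

18.1 mcg/L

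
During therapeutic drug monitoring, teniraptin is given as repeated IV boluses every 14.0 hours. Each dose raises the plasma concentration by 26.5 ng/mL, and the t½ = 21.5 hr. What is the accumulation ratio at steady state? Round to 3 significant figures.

k = ln 2 / 21.5 = 0.03224 hr⁻¹
Fraction remaining after one interval: e^(−kτ) = e^(−0.03224 × 14.0) = 0.6368
R = 1 / (1 − 0.6368) = 1 / 0.3632 ≈ 2.75

2.75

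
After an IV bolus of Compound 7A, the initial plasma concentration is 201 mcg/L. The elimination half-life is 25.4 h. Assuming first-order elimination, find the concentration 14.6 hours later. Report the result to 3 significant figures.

135 mcg/L

k = ln 2 / 25.4 = 0.02729 h⁻¹
14.6 h is 0.5748 half-lives, so C = 201 × (1/2)^0.5748 = 201 × 0.6714 ≈ 135 mcg/L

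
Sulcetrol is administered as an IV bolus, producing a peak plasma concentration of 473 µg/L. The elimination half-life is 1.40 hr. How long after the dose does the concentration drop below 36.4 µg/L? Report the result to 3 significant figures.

5.18 hours

k = ln 2 / 1.40 = 0.4951 hr⁻¹
C(t) = C₀ e^(−kt)  ⇒  t = ln(C₀/C) / k
t = ln(473/36.4) / 0.4951 = 2.565 / 0.4951 ≈ 5.18 hours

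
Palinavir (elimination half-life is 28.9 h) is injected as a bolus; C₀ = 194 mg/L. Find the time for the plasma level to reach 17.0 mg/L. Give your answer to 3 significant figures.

102 hours

k = ln 2 / 28.9 = 0.02398 h⁻¹
C(t) = C₀ e^(−kt)  ⇒  t = ln(C₀/C) / k
t = ln(194/17.0) / 0.02398 = 2.435 / 0.02398 ≈ 102 hours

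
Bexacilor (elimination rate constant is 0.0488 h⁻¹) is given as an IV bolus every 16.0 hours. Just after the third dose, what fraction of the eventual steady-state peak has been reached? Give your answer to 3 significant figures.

f_n = 1 − e^(−nkτ) = 1 − e^(−3 × 0.04880 × 16.0) = 1 − e^(−2.342) = 1 − 0.09610 ≈ 0.904

0.904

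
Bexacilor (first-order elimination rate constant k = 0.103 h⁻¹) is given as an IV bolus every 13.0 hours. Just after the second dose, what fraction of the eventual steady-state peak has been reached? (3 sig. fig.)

0.931

f_n = 1 − e^(−nkτ) = 1 − e^(−2 × 0.1030 × 13.0) = 1 − e^(−2.678) = 1 − 0.06870 ≈ 0.931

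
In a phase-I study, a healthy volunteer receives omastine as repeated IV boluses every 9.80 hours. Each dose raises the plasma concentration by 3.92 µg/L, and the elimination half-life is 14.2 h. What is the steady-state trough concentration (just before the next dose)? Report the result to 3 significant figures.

6.39 µg/L

k = ln 2 / 14.2 = 0.04881 h⁻¹
Fraction remaining after one interval: e^(−kτ) = e^(−0.04881 × 9.80) = 0.6198
R = 1 / (1 − 0.6198) = 2.630
Css,max = 3.92 × 2.630 = 10.31 µg/L
Css,min = Css,max × e^(−kτ) = 10.31 × 0.6198 ≈ 6.39 µg/L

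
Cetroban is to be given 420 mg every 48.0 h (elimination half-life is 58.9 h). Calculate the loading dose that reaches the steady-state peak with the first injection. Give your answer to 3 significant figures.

k = ln 2 / 58.9 = 0.01177 h⁻¹
Accumulation ratio R = 1 / (1 − e^(−kτ)) = 1 / (1 − e^(−0.01177×48.0)) = 1 / (1 − 0.5684) = 2.317
Loading dose = maintenance dose × R = 420 × 2.317 ≈ 973 mg

973 mg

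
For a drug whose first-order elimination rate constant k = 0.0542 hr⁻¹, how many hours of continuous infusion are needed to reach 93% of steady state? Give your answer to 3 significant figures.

f = 1 − e^(−kt)  ⇒  t = −ln(1 − f) / k
t = −ln(1 − 0.93) / 0.05420 = 2.659 / 0.05420 ≈ 49.1 hours

49.1 hours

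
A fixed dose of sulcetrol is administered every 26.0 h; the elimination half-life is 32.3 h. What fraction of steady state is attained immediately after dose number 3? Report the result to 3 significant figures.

k = ln 2 / 32.3 = 0.02146 h⁻¹
f_n = 1 − e^(−nkτ) = 1 − e^(−3 × 0.02146 × 26.0) = 1 − e^(−1.674) = 1 − 0.1875 ≈ 0.812

0.812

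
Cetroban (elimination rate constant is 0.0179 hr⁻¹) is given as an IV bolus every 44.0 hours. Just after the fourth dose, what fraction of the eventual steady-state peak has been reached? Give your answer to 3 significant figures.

0.957

f_n = 1 − e^(−nkτ) = 1 − e^(−4 × 0.01790 × 44.0) = 1 − e^(−3.150) = 1 − 0.04283 ≈ 0.957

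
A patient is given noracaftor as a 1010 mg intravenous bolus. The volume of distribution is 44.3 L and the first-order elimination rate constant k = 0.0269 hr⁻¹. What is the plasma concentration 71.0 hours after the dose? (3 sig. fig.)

3.38 µg/mL

C₀ = dose / V = 1010 / 44.3 = 22.80 µg/mL
C(t) = C₀ e^(−kt) = 22.80 × e^(−0.02690 × 71.0) = 22.80 × e^(−1.910) = 22.80 × 0.1481 ≈ 3.38 µg/mL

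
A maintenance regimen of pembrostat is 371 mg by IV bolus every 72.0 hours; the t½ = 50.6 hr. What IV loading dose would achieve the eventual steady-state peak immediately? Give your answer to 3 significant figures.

592 mg

k = ln 2 / 50.6 = 0.01370 hr⁻¹
Accumulation ratio R = 1 / (1 − e^(−kτ)) = 1 / (1 − e^(−0.01370×72.0)) = 1 / (1 − 0.3730) = 1.595
Loading dose = maintenance dose × R = 371 × 1.595 ≈ 592 mg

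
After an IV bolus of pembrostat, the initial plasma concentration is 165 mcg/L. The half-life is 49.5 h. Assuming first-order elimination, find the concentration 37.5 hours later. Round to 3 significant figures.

k = ln 2 / 49.5 = 0.01400 h⁻¹
37.5 h is 0.7576 half-lives, so C = 165 × (1/2)^0.7576 = 165 × 0.5915 ≈ 97.6 mcg/L

97.6 mcg/L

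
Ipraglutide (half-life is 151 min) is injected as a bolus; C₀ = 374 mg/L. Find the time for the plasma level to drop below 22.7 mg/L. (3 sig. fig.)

k = ln 2 / 151 = 0.004590 min⁻¹
C(t) = C₀ e^(−kt)  ⇒  t = ln(C₀/C) / k
t = ln(374/22.7) / 0.004590 = 2.802 / 0.004590 ≈ 610 minutes

610 minutes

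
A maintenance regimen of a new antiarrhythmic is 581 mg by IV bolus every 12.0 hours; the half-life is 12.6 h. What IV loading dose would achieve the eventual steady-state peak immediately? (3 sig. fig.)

k = ln 2 / 12.6 = 0.05501 h⁻¹
Accumulation ratio R = 1 / (1 − e^(−kτ)) = 1 / (1 − e^(−0.05501×12.0)) = 1 / (1 − 0.5168) = 2.069
Loading dose = maintenance dose × R = 581 × 2.069 ≈ 1200 mg

1200 mg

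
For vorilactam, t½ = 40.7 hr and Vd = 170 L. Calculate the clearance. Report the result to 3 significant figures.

2.90 L/hr

k = ln 2 / t½ = ln 2 / 40.7 = 0.01703 hr⁻¹
CL = k · V = 0.01703 × 170 ≈ 2.90 L/hr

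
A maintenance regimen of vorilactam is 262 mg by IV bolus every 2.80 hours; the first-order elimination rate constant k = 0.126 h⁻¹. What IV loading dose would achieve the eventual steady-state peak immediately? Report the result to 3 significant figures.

Accumulation ratio R = 1 / (1 − e^(−kτ)) = 1 / (1 − e^(−0.1260×2.80)) = 1 / (1 − 0.7027) = 3.364
Loading dose = maintenance dose × R = 262 × 3.364 ≈ 881 mg

881 mg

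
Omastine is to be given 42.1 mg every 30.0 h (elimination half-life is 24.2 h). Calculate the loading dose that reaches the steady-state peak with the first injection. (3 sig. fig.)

k = ln 2 / 24.2 = 0.02864 h⁻¹
Accumulation ratio R = 1 / (1 − e^(−kτ)) = 1 / (1 − e^(−0.02864×30.0)) = 1 / (1 − 0.4235) = 1.735
Loading dose = maintenance dose × R = 42.1 × 1.735 ≈ 73.0 mg

73.0 mg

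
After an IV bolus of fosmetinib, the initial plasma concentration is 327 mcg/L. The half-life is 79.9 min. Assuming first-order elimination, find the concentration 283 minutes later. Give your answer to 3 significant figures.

k = ln 2 / 79.9 = 0.008675 min⁻¹
C(t) = C₀ e^(−kt) = 327 × e^(−0.008675 × 283) = 327 × e^(−2.455) = 327 × 0.08586 ≈ 28.1 mcg/L

28.1 mcg/L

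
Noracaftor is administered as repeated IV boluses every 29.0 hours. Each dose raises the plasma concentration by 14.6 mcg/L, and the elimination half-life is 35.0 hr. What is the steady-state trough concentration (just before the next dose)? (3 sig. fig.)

18.8 mcg/L

k = ln 2 / 35.0 = 0.01980 hr⁻¹
Fraction remaining after one interval: e^(−kτ) = e^(−0.01980 × 29.0) = 0.5631
R = 1 / (1 − 0.5631) = 2.289
Css,max = 14.6 × 2.289 = 33.42 mcg/L
Css,min = Css,max × e^(−kτ) = 33.42 × 0.5631 ≈ 18.8 mcg/L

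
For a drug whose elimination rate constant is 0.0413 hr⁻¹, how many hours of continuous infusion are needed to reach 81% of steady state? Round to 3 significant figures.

40.2 hours

f = 1 − e^(−kt)  ⇒  t = −ln(1 − f) / k
t = −ln(1 − 0.81) / 0.04130 = 1.661 / 0.04130 ≈ 40.2 hours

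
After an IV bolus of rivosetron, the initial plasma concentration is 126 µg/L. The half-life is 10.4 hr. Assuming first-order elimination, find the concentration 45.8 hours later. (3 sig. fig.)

5.95 µg/L

k = ln 2 / 10.4 = 0.06665 hr⁻¹
45.8 hr is 4.404 half-lives, so C = 126 × (1/2)^4.404 = 126 × 0.04724 ≈ 5.95 µg/L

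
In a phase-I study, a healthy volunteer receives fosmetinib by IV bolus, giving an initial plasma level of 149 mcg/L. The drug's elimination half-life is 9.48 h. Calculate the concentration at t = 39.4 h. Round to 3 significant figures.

8.36 mcg/L

k = ln 2 / 9.48 = 0.07312 h⁻¹
39.4 h is 4.156 half-lives, so C = 149 × (1/2)^4.156 = 149 × 0.05609 ≈ 8.36 mcg/L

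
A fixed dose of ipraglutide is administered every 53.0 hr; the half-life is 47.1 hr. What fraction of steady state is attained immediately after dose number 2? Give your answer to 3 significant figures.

0.790

k = ln 2 / 47.1 = 0.01472 hr⁻¹
f_n = 1 − e^(−nkτ) = 1 − e^(−2 × 0.01472 × 53.0) = 1 − e^(−1.560) = 1 − 0.2101 ≈ 0.790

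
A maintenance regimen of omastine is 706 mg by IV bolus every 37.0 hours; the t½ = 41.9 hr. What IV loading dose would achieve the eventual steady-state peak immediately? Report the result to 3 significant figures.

k = ln 2 / 41.9 = 0.01654 hr⁻¹
Accumulation ratio R = 1 / (1 − e^(−kτ)) = 1 / (1 − e^(−0.01654×37.0)) = 1 / (1 − 0.5422) = 2.184
Loading dose = maintenance dose × R = 706 × 2.184 ≈ 1540 mg

1540 mg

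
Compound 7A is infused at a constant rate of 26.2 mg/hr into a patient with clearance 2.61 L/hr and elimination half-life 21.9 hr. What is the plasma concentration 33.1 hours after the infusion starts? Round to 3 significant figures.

Css = rate / CL = 26.2 / 2.61 = 10.04 µg/mL
k = ln 2 / 21.9 = 0.03165 hr⁻¹
C(t) = Css (1 − e^(−kt)) = 10.04 × (1 − e^(−1.048)) = 10.04 × 0.6492 ≈ 6.52 µg/mL

6.52 µg/mL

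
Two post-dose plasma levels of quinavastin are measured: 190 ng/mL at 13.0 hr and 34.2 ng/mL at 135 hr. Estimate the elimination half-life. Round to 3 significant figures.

k = ln(C₁/C₂) / (t₂ − t₁) = ln(190/34.2) / (135 − 13.0)
  = 1.715 / 122.0 = 0.01406 hr⁻¹
t½ = ln 2 / k = ln 2 / 0.01406 ≈ 49.3 hours

49.3 hours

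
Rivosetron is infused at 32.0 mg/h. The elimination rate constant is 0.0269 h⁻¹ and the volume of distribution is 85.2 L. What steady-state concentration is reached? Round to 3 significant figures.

14.0 mg/L

CL = k · V = 0.0269 × 85.2 = 2.292 L/h
Css = rate / CL = 32.0 / 2.292 ≈ 14.0 mg/L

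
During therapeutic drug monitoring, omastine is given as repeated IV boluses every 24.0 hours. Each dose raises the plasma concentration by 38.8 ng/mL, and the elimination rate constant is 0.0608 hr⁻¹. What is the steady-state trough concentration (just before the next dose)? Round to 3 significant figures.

Fraction remaining after one interval: e^(−kτ) = e^(−0.06080 × 24.0) = 0.2324
R = 1 / (1 − 0.2324) = 1.303
Css,max = 38.8 × 1.303 = 50.55 ng/mL
Css,min = Css,max × e^(−kτ) = 50.55 × 0.2324 ≈ 11.7 ng/mL

11.7 ng/mL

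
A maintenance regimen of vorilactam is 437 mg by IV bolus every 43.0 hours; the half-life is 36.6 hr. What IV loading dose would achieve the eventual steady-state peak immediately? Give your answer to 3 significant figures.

784 mg

k = ln 2 / 36.6 = 0.01894 hr⁻¹
Accumulation ratio R = 1 / (1 − e^(−kτ)) = 1 / (1 − e^(−0.01894×43.0)) = 1 / (1 − 0.4429) = 1.795
Loading dose = maintenance dose × R = 437 × 1.795 ≈ 784 mg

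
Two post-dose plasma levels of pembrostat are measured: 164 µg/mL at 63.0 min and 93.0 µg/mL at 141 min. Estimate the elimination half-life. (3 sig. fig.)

95.3 minutes

k = ln(C₁/C₂) / (t₂ − t₁) = ln(164/93.0) / (141 − 63.0)
  = 0.5673 / 78.00 = 0.007273 min⁻¹
t½ = ln 2 / k = ln 2 / 0.007273 ≈ 95.3 minutes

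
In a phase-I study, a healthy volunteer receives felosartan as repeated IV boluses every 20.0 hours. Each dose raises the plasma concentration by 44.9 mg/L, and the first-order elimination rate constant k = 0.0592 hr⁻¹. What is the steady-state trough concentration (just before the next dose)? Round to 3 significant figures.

19.8 mg/L

Fraction remaining after one interval: e^(−kτ) = e^(−0.05920 × 20.0) = 0.3061
R = 1 / (1 − 0.3061) = 1.441
Css,max = 44.9 × 1.441 = 64.70 mg/L
Css,min = Css,max × e^(−kτ) = 64.70 × 0.3061 ≈ 19.8 mg/L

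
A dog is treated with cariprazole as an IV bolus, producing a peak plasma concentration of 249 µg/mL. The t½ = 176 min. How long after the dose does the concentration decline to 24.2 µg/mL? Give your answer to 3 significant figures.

k = ln 2 / 176 = 0.003938 min⁻¹
C(t) = C₀ e^(−kt)  ⇒  t = ln(C₀/C) / k
t = ln(249/24.2) / 0.003938 = 2.331 / 0.003938 ≈ 592 minutes

592 minutes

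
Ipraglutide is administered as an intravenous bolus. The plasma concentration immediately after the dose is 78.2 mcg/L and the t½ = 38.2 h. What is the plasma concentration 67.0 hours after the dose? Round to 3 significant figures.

23.2 mcg/L

k = ln 2 / 38.2 = 0.01815 h⁻¹
67.0 h is 1.754 half-lives, so C = 78.2 × (1/2)^1.754 = 78.2 × 0.2965 ≈ 23.2 mcg/L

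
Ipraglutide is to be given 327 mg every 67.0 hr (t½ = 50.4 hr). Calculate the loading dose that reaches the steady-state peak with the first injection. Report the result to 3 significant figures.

543 mg

k = ln 2 / 50.4 = 0.01375 hr⁻¹
Accumulation ratio R = 1 / (1 − e^(−kτ)) = 1 / (1 − e^(−0.01375×67.0)) = 1 / (1 − 0.3979) = 1.661
Loading dose = maintenance dose × R = 327 × 1.661 ≈ 543 mg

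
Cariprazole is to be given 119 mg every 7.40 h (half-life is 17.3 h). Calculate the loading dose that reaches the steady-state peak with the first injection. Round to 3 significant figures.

k = ln 2 / 17.3 = 0.04007 h⁻¹
Accumulation ratio R = 1 / (1 − e^(−kτ)) = 1 / (1 − e^(−0.04007×7.40)) = 1 / (1 − 0.7434) = 3.897
Loading dose = maintenance dose × R = 119 × 3.897 ≈ 464 mg

464 mg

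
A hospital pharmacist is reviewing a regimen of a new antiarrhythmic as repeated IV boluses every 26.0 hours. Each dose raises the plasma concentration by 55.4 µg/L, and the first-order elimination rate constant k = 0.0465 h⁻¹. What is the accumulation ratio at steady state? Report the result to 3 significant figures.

Fraction remaining after one interval: e^(−kτ) = e^(−0.04650 × 26.0) = 0.2985
R = 1 / (1 − 0.2985) = 1 / 0.7015 ≈ 1.43

1.43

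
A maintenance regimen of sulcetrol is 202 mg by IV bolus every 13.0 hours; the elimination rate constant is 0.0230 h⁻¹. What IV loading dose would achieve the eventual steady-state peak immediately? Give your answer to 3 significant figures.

Accumulation ratio R = 1 / (1 − e^(−kτ)) = 1 / (1 − e^(−0.02300×13.0)) = 1 / (1 − 0.7416) = 3.869
Loading dose = maintenance dose × R = 202 × 3.869 ≈ 782 mg

782 mg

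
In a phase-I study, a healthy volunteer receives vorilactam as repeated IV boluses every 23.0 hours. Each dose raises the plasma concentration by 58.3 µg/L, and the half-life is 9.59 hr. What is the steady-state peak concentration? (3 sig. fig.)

k = ln 2 / 9.59 = 0.07228 hr⁻¹
Fraction remaining after one interval: e^(−kτ) = e^(−0.07228 × 23.0) = 0.1897
R = 1 / (1 − 0.1897) = 1.234
Css,max = 58.3 × 1.234 ≈ 71.9 µg/L

71.9 µg/L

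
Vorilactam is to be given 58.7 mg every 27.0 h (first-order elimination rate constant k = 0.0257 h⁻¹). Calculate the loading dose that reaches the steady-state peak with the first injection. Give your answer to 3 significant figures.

Accumulation ratio R = 1 / (1 − e^(−kτ)) = 1 / (1 − e^(−0.02570×27.0)) = 1 / (1 − 0.4996) = 1.998
Loading dose = maintenance dose × R = 58.7 × 1.998 ≈ 117 mg

117 mg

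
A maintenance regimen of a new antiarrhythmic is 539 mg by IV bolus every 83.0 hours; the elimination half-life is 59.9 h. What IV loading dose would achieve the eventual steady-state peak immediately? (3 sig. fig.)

k = ln 2 / 59.9 = 0.01157 h⁻¹
Accumulation ratio R = 1 / (1 − e^(−kτ)) = 1 / (1 − e^(−0.01157×83.0)) = 1 / (1 − 0.3827) = 1.620
Loading dose = maintenance dose × R = 539 × 1.620 ≈ 873 mg

873 mg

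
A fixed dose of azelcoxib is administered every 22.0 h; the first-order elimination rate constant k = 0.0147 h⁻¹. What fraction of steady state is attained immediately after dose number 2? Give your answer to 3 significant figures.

0.476

f_n = 1 − e^(−nkτ) = 1 − e^(−2 × 0.01470 × 22.0) = 1 − e^(−0.6468) = 1 − 0.5237 ≈ 0.476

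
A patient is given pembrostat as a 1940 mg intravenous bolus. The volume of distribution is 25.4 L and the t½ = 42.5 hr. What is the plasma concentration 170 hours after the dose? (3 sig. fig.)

C₀ = dose / V = 1940 / 25.4 = 76.38 µg/mL
k = ln 2 / 42.5 = 0.01631 hr⁻¹
C(t) = C₀ e^(−kt) = 76.38 × e^(−0.01631 × 170) = 76.38 × e^(−2.773) = 76.38 × 0.06250 ≈ 4.77 µg/mL

4.77 µg/mL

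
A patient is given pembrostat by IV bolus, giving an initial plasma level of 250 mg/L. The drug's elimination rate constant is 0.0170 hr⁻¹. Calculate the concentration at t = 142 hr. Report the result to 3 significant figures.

22.4 mg/L

C(t) = C₀ e^(−kt) = 250 × e^(−0.01700 × 142) = 250 × e^(−2.414) = 250 × 0.08946 ≈ 22.4 mg/L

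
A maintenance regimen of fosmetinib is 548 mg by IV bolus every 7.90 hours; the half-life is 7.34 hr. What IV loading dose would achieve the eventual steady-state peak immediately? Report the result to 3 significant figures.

k = ln 2 / 7.34 = 0.09443 hr⁻¹
Accumulation ratio R = 1 / (1 − e^(−kτ)) = 1 / (1 − e^(−0.09443×7.90)) = 1 / (1 − 0.4742) = 1.902
Loading dose = maintenance dose × R = 548 × 1.902 ≈ 1040 mg

1040 mg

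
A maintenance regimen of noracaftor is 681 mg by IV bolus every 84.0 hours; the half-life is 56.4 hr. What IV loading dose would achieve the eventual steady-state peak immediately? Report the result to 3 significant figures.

1060 mg

k = ln 2 / 56.4 = 0.01229 hr⁻¹
Accumulation ratio R = 1 / (1 − e^(−kτ)) = 1 / (1 − e^(−0.01229×84.0)) = 1 / (1 − 0.3562) = 1.553
Loading dose = maintenance dose × R = 681 × 1.553 ≈ 1060 mg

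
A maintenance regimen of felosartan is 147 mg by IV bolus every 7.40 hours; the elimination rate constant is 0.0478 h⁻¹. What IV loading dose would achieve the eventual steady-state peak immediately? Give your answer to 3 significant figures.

493 mg

Accumulation ratio R = 1 / (1 − e^(−kτ)) = 1 / (1 − e^(−0.04780×7.40)) = 1 / (1 − 0.7021) = 3.357
Loading dose = maintenance dose × R = 147 × 3.357 ≈ 493 mg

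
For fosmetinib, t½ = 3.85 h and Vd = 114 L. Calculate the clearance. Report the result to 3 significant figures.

k = ln 2 / t½ = ln 2 / 3.85 = 0.1800 h⁻¹
CL = k · V = 0.1800 × 114 ≈ 20.5 L/h

20.5 L/h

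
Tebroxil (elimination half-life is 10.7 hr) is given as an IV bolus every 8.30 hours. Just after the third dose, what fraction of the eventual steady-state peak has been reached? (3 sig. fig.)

0.801

k = ln 2 / 10.7 = 0.06478 hr⁻¹
f_n = 1 − e^(−nkτ) = 1 − e^(−3 × 0.06478 × 8.30) = 1 − e^(−1.613) = 1 − 0.1993 ≈ 0.801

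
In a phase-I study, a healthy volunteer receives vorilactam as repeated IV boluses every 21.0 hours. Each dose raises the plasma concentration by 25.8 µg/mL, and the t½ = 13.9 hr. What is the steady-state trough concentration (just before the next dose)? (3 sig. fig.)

k = ln 2 / 13.9 = 0.04987 hr⁻¹
Fraction remaining after one interval: e^(−kτ) = e^(−0.04987 × 21.0) = 0.3509
R = 1 / (1 − 0.3509) = 1.541
Css,max = 25.8 × 1.541 = 39.75 µg/mL
Css,min = Css,max × e^(−kτ) = 39.75 × 0.3509 ≈ 13.9 µg/mL

13.9 µg/mL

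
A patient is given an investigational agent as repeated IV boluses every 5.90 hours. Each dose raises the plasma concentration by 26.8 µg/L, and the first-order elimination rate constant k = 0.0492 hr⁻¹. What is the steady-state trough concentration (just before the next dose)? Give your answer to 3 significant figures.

Fraction remaining after one interval: e^(−kτ) = e^(−0.04920 × 5.90) = 0.7481
R = 1 / (1 − 0.7481) = 3.969
Css,max = 26.8 × 3.969 = 106.4 µg/L
Css,min = Css,max × e^(−kτ) = 106.4 × 0.7481 ≈ 79.6 µg/L

79.6 µg/L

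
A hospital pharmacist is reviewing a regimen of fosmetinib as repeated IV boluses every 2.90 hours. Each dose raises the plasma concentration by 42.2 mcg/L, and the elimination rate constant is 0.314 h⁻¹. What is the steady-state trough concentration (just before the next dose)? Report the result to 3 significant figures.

Fraction remaining after one interval: e^(−kτ) = e^(−0.3140 × 2.90) = 0.4023
R = 1 / (1 − 0.4023) = 1.673
Css,max = 42.2 × 1.673 = 70.60 mcg/L
Css,min = Css,max × e^(−kτ) = 70.60 × 0.4023 ≈ 28.4 mcg/L

28.4 mcg/L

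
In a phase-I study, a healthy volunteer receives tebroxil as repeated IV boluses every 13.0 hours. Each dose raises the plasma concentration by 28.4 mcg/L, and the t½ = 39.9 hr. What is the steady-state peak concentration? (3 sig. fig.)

140 mcg/L

k = ln 2 / 39.9 = 0.01737 hr⁻¹
Fraction remaining after one interval: e^(−kτ) = e^(−0.01737 × 13.0) = 0.7978
R = 1 / (1 − 0.7978) = 4.947
Css,max = 28.4 × 4.947 ≈ 140 mcg/L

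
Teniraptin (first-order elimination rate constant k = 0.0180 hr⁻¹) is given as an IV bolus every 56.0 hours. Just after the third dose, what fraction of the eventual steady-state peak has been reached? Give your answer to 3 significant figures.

f_n = 1 − e^(−nkτ) = 1 − e^(−3 × 0.01800 × 56.0) = 1 − e^(−3.024) = 1 − 0.04861 ≈ 0.951

0.951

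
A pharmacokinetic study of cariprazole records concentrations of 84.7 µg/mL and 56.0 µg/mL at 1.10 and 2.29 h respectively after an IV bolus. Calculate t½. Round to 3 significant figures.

1.99 hours

k = ln(C₁/C₂) / (t₂ − t₁) = ln(84.7/56.0) / (2.29 − 1.10)
  = 0.4138 / 1.190 = 0.3477 h⁻¹
t½ = ln 2 / k = ln 2 / 0.3477 ≈ 1.99 hours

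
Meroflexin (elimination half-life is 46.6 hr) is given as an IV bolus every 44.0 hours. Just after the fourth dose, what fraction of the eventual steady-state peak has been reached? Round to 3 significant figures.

0.927

k = ln 2 / 46.6 = 0.01487 hr⁻¹
f_n = 1 − e^(−nkτ) = 1 − e^(−4 × 0.01487 × 44.0) = 1 − e^(−2.618) = 1 − 0.07296 ≈ 0.927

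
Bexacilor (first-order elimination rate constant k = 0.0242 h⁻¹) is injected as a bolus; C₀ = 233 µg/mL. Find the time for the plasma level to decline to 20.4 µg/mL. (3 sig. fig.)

101 hours

C(t) = C₀ e^(−kt)  ⇒  t = ln(C₀/C) / k
t = ln(233/20.4) / 0.02420 = 2.436 / 0.02420 ≈ 101 hours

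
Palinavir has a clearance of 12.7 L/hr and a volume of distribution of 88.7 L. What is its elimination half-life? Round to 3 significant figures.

4.84 hours

k = CL / V = 12.7 / 88.7 = 0.1432 hr⁻¹
t½ = ln 2 / k = ln 2 / 0.1432 ≈ 4.84 hours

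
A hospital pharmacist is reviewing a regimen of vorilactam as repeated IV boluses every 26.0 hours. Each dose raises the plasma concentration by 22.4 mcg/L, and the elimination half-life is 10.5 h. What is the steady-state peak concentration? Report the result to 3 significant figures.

k = ln 2 / 10.5 = 0.06601 h⁻¹
Fraction remaining after one interval: e^(−kτ) = e^(−0.06601 × 26.0) = 0.1797
R = 1 / (1 − 0.1797) = 1.219
Css,max = 22.4 × 1.219 ≈ 27.3 mcg/L

27.3 mcg/L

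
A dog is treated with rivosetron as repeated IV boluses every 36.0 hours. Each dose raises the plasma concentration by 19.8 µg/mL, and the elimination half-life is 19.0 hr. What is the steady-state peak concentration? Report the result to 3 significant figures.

27.1 µg/mL

k = ln 2 / 19.0 = 0.03648 hr⁻¹
Fraction remaining after one interval: e^(−kτ) = e^(−0.03648 × 36.0) = 0.2689
R = 1 / (1 − 0.2689) = 1.368
Css,max = 19.8 × 1.368 ≈ 27.1 µg/mL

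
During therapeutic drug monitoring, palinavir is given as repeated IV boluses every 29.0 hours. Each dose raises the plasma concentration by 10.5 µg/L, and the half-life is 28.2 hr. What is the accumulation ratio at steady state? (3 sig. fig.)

1.96

k = ln 2 / 28.2 = 0.02458 hr⁻¹
Fraction remaining after one interval: e^(−kτ) = e^(−0.02458 × 29.0) = 0.4903
R = 1 / (1 − 0.4903) = 1 / 0.5097 ≈ 1.96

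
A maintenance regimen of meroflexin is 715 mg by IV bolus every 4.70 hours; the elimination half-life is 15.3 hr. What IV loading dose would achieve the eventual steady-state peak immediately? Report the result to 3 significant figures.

3730 mg

k = ln 2 / 15.3 = 0.04530 hr⁻¹
Accumulation ratio R = 1 / (1 − e^(−kτ)) = 1 / (1 − e^(−0.04530×4.70)) = 1 / (1 − 0.8082) = 5.214
Loading dose = maintenance dose × R = 715 × 5.214 ≈ 3730 mg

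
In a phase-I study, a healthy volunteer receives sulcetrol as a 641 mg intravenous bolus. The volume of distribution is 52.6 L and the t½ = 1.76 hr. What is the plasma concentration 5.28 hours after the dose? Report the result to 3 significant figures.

C₀ = dose / V = 641 / 52.6 = 12.19 µg/mL
k = ln 2 / 1.76 = 0.3938 hr⁻¹
C(t) = C₀ e^(−kt) = 12.19 × e^(−0.3938 × 5.28) = 12.19 × e^(−2.079) = 12.19 × 0.1250 ≈ 1.52 µg/mL

1.52 µg/mL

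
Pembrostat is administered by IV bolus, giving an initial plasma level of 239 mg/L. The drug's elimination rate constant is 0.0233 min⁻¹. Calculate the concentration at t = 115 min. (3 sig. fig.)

16.4 mg/L

C(t) = C₀ e^(−kt) = 239 × e^(−0.02330 × 115) = 239 × e^(−2.679) = 239 × 0.06860 ≈ 16.4 mg/L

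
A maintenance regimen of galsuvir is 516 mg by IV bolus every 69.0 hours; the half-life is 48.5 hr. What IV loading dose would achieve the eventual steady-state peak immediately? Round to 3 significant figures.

k = ln 2 / 48.5 = 0.01429 hr⁻¹
Accumulation ratio R = 1 / (1 − e^(−kτ)) = 1 / (1 − e^(−0.01429×69.0)) = 1 / (1 − 0.3730) = 1.595
Loading dose = maintenance dose × R = 516 × 1.595 ≈ 823 mg

823 mg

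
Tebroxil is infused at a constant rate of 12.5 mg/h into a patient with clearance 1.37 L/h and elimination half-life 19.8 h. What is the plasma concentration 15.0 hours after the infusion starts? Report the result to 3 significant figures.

Css = rate / CL = 12.5 / 1.37 = 9.124 µg/mL
k = ln 2 / 19.8 = 0.03501 h⁻¹
C(t) = Css (1 − e^(−kt)) = 9.124 × (1 − e^(−0.5251)) = 9.124 × 0.4085 ≈ 3.73 µg/mL

3.73 µg/mL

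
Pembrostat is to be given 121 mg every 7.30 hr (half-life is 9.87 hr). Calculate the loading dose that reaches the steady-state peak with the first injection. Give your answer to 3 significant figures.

k = ln 2 / 9.87 = 0.07023 hr⁻¹
Accumulation ratio R = 1 / (1 − e^(−kτ)) = 1 / (1 − e^(−0.07023×7.30)) = 1 / (1 − 0.5989) = 2.493
Loading dose = maintenance dose × R = 121 × 2.493 ≈ 302 mg

302 mg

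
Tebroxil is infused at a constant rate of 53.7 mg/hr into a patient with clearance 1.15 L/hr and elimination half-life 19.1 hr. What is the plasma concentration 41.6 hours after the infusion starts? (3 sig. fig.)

Css = rate / CL = 53.7 / 1.15 = 46.70 µg/mL
k = ln 2 / 19.1 = 0.03629 hr⁻¹
C(t) = Css (1 − e^(−kt)) = 46.70 × (1 − e^(−1.510)) = 46.70 × 0.7790 ≈ 36.4 µg/mL

36.4 µg/mL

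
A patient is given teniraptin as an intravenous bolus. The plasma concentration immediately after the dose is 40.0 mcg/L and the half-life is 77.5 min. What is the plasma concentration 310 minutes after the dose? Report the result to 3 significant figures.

2.50 mcg/L

k = ln 2 / 77.5 = 0.008944 min⁻¹
C(t) = C₀ e^(−kt) = 40.0 × e^(−0.008944 × 310) = 40.0 × e^(−2.773) = 40.0 × 0.06250 ≈ 2.50 mcg/L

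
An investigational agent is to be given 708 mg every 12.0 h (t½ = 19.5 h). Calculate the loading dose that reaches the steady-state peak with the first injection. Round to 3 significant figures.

k = ln 2 / 19.5 = 0.03555 h⁻¹
Accumulation ratio R = 1 / (1 − e^(−kτ)) = 1 / (1 − e^(−0.03555×12.0)) = 1 / (1 − 0.6528) = 2.880
Loading dose = maintenance dose × R = 708 × 2.880 ≈ 2040 mg

2040 mg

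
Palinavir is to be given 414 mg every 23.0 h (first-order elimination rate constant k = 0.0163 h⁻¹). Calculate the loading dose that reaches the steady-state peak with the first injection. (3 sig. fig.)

1320 mg

Accumulation ratio R = 1 / (1 − e^(−kτ)) = 1 / (1 − e^(−0.01630×23.0)) = 1 / (1 − 0.6874) = 3.199
Loading dose = maintenance dose × R = 414 × 3.199 ≈ 1320 mg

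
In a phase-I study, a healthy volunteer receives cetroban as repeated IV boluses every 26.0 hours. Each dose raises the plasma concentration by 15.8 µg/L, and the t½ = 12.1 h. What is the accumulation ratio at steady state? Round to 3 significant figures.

k = ln 2 / 12.1 = 0.05728 h⁻¹
Fraction remaining after one interval: e^(−kτ) = e^(−0.05728 × 26.0) = 0.2255
R = 1 / (1 − 0.2255) = 1 / 0.7745 ≈ 1.29

1.29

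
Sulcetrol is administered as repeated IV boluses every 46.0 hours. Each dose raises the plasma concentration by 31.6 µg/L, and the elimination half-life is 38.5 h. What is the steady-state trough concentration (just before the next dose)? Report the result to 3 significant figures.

k = ln 2 / 38.5 = 0.01800 h⁻¹
Fraction remaining after one interval: e^(−kτ) = e^(−0.01800 × 46.0) = 0.4368
R = 1 / (1 − 0.4368) = 1.776
Css,max = 31.6 × 1.776 = 56.11 µg/L
Css,min = Css,max × e^(−kτ) = 56.11 × 0.4368 ≈ 24.5 µg/L

24.5 µg/L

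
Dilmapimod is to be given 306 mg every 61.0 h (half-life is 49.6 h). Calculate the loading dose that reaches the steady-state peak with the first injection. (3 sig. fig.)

533 mg

k = ln 2 / 49.6 = 0.01397 h⁻¹
Accumulation ratio R = 1 / (1 − e^(−kτ)) = 1 / (1 − e^(−0.01397×61.0)) = 1 / (1 − 0.4264) = 1.743
Loading dose = maintenance dose × R = 306 × 1.743 ≈ 533 mg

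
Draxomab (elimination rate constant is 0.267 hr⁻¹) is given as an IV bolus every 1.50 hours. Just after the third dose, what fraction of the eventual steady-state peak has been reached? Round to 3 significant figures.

f_n = 1 − e^(−nkτ) = 1 − e^(−3 × 0.2670 × 1.50) = 1 − e^(−1.202) = 1 − 0.3007 ≈ 0.699

0.699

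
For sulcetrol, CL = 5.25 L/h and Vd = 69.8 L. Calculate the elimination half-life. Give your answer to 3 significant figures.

9.22 hours

k = CL / V = 5.25 / 69.8 = 0.07521 h⁻¹
t½ = ln 2 / k = ln 2 / 0.07521 ≈ 9.22 hours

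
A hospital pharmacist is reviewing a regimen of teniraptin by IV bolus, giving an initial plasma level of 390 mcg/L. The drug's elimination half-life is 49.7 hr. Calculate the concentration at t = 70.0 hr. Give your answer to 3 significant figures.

k = ln 2 / 49.7 = 0.01395 hr⁻¹
70.0 hr is 1.408 half-lives, so C = 390 × (1/2)^1.408 = 390 × 0.3767 ≈ 147 mcg/L

147 mcg/L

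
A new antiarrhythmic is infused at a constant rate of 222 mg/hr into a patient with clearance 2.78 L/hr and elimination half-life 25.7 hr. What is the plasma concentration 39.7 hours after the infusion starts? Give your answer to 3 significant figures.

52.5 µg/mL

Css = rate / CL = 222 / 2.78 = 79.86 µg/mL
k = ln 2 / 25.7 = 0.02697 hr⁻¹
C(t) = Css (1 − e^(−kt)) = 79.86 × (1 − e^(−1.071)) = 79.86 × 0.6572 ≈ 52.5 µg/mL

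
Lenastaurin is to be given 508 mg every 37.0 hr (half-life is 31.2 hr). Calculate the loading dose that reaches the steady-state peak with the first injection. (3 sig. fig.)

906 mg

k = ln 2 / 31.2 = 0.02222 hr⁻¹
Accumulation ratio R = 1 / (1 − e^(−kτ)) = 1 / (1 − e^(−0.02222×37.0)) = 1 / (1 − 0.4396) = 1.784
Loading dose = maintenance dose × R = 508 × 1.784 ≈ 906 mg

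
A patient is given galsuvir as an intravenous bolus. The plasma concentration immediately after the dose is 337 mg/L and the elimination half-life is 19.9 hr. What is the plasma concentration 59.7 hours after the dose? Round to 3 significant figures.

42.1 mg/L

k = ln 2 / 19.9 = 0.03483 hr⁻¹
C(t) = C₀ e^(−kt) = 337 × e^(−0.03483 × 59.7) = 337 × e^(−2.079) = 337 × 0.1250 ≈ 42.1 mg/L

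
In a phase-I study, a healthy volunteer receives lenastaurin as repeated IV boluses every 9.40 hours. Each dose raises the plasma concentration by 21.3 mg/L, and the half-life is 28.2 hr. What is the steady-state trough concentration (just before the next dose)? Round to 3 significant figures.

81.9 mg/L

k = ln 2 / 28.2 = 0.02458 hr⁻¹
Fraction remaining after one interval: e^(−kτ) = e^(−0.02458 × 9.40) = 0.7937
R = 1 / (1 − 0.7937) = 4.847
Css,max = 21.3 × 4.847 = 103.2 mg/L
Css,min = Css,max × e^(−kτ) = 103.2 × 0.7937 ≈ 81.9 mg/L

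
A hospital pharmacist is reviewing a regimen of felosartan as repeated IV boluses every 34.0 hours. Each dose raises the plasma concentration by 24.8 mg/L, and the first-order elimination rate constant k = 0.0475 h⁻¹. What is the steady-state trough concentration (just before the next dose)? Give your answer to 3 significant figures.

Fraction remaining after one interval: e^(−kτ) = e^(−0.04750 × 34.0) = 0.1989
R = 1 / (1 − 0.1989) = 1.248
Css,max = 24.8 × 1.248 = 30.96 mg/L
Css,min = Css,max × e^(−kτ) = 30.96 × 0.1989 ≈ 6.16 mg/L

6.16 mg/L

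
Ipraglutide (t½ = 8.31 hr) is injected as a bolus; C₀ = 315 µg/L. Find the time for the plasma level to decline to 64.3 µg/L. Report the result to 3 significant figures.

19.1 hours

k = ln 2 / 8.31 = 0.08341 hr⁻¹
C(t) = C₀ e^(−kt)  ⇒  t = ln(C₀/C) / k
t = ln(315/64.3) / 0.08341 = 1.589 / 0.08341 ≈ 19.1 hours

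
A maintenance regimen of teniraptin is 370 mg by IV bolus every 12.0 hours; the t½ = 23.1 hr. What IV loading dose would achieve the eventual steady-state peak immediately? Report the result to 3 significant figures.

k = ln 2 / 23.1 = 0.03001 hr⁻¹
Accumulation ratio R = 1 / (1 − e^(−kτ)) = 1 / (1 − e^(−0.03001×12.0)) = 1 / (1 − 0.6976) = 3.307
Loading dose = maintenance dose × R = 370 × 3.307 ≈ 1220 mg

1220 mg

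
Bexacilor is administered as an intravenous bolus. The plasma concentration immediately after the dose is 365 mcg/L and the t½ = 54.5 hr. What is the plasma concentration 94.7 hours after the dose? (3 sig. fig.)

109 mcg/L

k = ln 2 / 54.5 = 0.01272 hr⁻¹
94.7 hr is 1.738 half-lives, so C = 365 × (1/2)^1.738 = 365 × 0.2999 ≈ 109 mcg/L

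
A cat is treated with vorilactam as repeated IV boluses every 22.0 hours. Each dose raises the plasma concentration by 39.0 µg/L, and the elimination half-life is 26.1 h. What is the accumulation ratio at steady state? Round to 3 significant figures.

2.26

k = ln 2 / 26.1 = 0.02656 h⁻¹
Fraction remaining after one interval: e^(−kτ) = e^(−0.02656 × 22.0) = 0.5575
R = 1 / (1 − 0.5575) = 1 / 0.4425 ≈ 2.26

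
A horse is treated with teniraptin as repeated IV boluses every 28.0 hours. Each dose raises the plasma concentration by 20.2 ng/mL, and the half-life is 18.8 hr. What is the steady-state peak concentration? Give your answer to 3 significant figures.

31.4 ng/mL

k = ln 2 / 18.8 = 0.03687 hr⁻¹
Fraction remaining after one interval: e^(−kτ) = e^(−0.03687 × 28.0) = 0.3562
R = 1 / (1 − 0.3562) = 1.553
Css,max = 20.2 × 1.553 ≈ 31.4 ng/mL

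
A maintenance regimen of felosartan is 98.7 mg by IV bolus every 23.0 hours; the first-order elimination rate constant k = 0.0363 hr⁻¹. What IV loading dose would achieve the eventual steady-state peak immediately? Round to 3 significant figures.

174 mg

Accumulation ratio R = 1 / (1 − e^(−kτ)) = 1 / (1 − e^(−0.03630×23.0)) = 1 / (1 − 0.4339) = 1.767
Loading dose = maintenance dose × R = 98.7 × 1.767 ≈ 174 mg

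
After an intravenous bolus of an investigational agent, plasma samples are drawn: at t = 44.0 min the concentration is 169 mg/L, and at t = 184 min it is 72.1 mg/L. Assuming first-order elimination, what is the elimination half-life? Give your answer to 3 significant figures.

114 minutes

k = ln(C₁/C₂) / (t₂ − t₁) = ln(169/72.1) / (184 − 44.0)
  = 0.8518 / 140.0 = 0.006085 min⁻¹
t½ = ln 2 / k = ln 2 / 0.006085 ≈ 114 minutes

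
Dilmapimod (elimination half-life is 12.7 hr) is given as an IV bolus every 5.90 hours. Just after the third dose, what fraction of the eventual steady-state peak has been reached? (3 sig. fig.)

k = ln 2 / 12.7 = 0.05458 hr⁻¹
f_n = 1 − e^(−nkτ) = 1 − e^(−3 × 0.05458 × 5.90) = 1 − e^(−0.9660) = 1 − 0.3806 ≈ 0.619

0.619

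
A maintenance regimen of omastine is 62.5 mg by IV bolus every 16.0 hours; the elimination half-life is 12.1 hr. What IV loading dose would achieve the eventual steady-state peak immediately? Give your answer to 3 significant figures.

k = ln 2 / 12.1 = 0.05728 hr⁻¹
Accumulation ratio R = 1 / (1 − e^(−kτ)) = 1 / (1 − e^(−0.05728×16.0)) = 1 / (1 − 0.3999) = 1.666
Loading dose = maintenance dose × R = 62.5 × 1.666 ≈ 104 mg

104 mg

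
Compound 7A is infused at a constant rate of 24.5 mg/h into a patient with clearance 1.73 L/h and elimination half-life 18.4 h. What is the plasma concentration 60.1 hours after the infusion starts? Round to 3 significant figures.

Css = rate / CL = 24.5 / 1.73 = 14.16 mg/L
k = ln 2 / 18.4 = 0.03767 h⁻¹
C(t) = Css (1 − e^(−kt)) = 14.16 × (1 − e^(−2.264)) = 14.16 × 0.8961 ≈ 12.7 mg/L

12.7 mg/L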